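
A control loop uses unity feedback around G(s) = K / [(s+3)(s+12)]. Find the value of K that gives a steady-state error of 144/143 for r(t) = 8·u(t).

250

No free integrators in G(s): this is a type 0 system.
K_p = lim_{s→0} G(s) = K / (3·12) = (1/36)·K.
e_ss = 8/(1 + K_p) = 144/143 ⇒ 1 + (1/36)·K = 143/18 ⇒ K = 250.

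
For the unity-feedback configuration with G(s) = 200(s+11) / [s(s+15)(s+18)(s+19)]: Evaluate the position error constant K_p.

K_p = lim_{s→0} G(s); with 1 pole at the origin the limit diverges, so K_p = ∞.

infinity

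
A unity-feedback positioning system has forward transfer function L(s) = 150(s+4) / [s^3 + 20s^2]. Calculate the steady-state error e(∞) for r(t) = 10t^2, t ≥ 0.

Lowest-order denominator term is 20s^2, so the open loop has 2 poles at the origin → type 2 system.
K_a = lim_{s→0} s^2·L(s) = 150·4 / 20 = 30.
r(t) = 10t^2 gives R(s) = 20/s^3.
e_ss = 20/K_a = 20/30 = 2/3.

2/3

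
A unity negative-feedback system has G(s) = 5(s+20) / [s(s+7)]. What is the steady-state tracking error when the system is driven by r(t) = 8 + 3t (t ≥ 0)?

0.21

System type = 1 (one pole at s=0). Taking each input component in turn:
  • 8: tracked with zero error.
  • 3t: e_ss = 3/K_v with K_v=100/7 → 0.21.
Total e_ss = 0.21.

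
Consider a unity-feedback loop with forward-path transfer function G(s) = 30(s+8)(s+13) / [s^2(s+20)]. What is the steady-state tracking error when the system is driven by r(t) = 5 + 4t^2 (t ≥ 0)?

G(s) has two factors of s in the denominator, so the system is type 2. Treating each term separately:
  • 5: tracked with zero error.
  • 4t^2: e_ss = 8/K_a with K_a=156 → 2/39.
Total e_ss = 2/39.

2/39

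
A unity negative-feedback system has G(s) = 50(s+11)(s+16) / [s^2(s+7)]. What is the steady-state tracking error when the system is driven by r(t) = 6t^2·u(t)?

21/2200

Two free integrators in G(s): this is a type 2 system.
K_a = lim_{s→0} s^2·G(s) = 50·11·16 / (7) = 8800/7.
r(t) = 6t^2 gives R(s) = 12/s^3.
e_ss = 12/K_a = 12/(8800/7) = 21/2200.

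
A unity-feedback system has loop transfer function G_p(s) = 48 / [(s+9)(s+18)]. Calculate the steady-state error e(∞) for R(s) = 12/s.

324/35

The open loop has no poles at the origin → type 0 system.
K_p = lim_{s→0} G_p(s) = 48 / (9·18) = 8/27.
e_ss = 12/(1 + K_p) = 12/(35/27) = 324/35.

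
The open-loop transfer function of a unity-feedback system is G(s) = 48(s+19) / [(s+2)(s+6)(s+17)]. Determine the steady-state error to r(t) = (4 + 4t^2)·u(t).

infinity

The open loop has no poles at the origin → type 0 system. Treating each term separately:
  • 4: e_ss = 4/(1+K_p) with K_p=76/17 → 68/93.
  • 4t^2: a type-0 system cannot track it, e_ss → ∞.
The unbounded component dominates.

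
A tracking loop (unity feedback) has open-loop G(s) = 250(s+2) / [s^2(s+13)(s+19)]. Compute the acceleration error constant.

500/247

G(s) has two factors of s in the denominator, so the system is type 2.
K_a = lim_{s→0} s^2·G(s) = 250·2 / (13·19) = 500/247.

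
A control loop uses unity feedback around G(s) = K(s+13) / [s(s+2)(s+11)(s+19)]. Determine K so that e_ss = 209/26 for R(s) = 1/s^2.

The open loop has one pole at the origin → type 1 system.
K_v = lim_{s→0} s·G(s) = K·13 / (2·11·19) = (13/418)·K.
e_ss = 1/K_v = 209/26 ⇒ K_v = 26/209 ⇒ K = (26/209)/(13/418) = 4.

4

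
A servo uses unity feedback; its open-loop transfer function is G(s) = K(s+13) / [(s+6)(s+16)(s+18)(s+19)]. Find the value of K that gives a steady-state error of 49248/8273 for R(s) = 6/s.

20

System type = 0 (no poles at s=0).
K_p = lim_{s→0} G(s) = K·13 / (6·16·18·19) = (13/32832)·K.
e_ss = 6/(1 + K_p) = 49248/8273 ⇒ 1 + (13/32832)·K = 8273/8208 ⇒ K = 20.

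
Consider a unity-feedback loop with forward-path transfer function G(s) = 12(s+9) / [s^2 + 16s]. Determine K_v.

The denominator has no term below 16s — 1 pole at s=0, type 1.
K_v = lim_{s→0} s·G(s) = 12·9 / 16 = 6.75.

6.75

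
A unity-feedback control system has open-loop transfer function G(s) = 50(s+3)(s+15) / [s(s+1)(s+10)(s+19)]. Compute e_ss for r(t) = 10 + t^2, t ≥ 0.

infinity

The open loop has one pole at the origin → type 1 system. Taking each input component in turn:
  • 10: tracked with zero error.
  • t^2: a type-1 system cannot track it, e_ss → ∞.
The unbounded component dominates.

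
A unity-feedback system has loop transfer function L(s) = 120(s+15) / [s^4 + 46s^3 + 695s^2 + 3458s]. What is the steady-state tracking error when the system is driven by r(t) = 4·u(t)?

Lowest-order denominator term is 3458s, so the open loop has 1 pole at the origin → type 1 system.
K_p = ∞ for a type-1 system; e_ss to a step is zero.

0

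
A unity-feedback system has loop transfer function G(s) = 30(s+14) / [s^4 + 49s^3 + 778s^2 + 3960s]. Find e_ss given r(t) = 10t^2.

infinity

The denominator has no term below 3960s — 1 pole at s=0, type 1.
K_a = lim_{s→0} s^2·G(s) = 0; the steady-state error to this parabolic input grows without bound.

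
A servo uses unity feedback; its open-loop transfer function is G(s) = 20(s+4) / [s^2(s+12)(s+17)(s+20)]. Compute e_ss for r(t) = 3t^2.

306

G(s) has two factors of s in the denominator, so the system is type 2.
K_a = lim_{s→0} s^2·G(s) = 20·4 / (12·17·20) = 1/51.
r(t) = 3t^2 gives R(s) = 6/s^3.
e_ss = 6/K_a = 6/(1/51) = 306.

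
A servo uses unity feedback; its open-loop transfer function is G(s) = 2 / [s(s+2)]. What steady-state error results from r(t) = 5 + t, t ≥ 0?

1

System type = 1 (one pole at s=0). By superposition:
  • 5: tracked with zero error.
  • t: e_ss = 1/K_v with K_v=1 → 1.
Total e_ss = 1.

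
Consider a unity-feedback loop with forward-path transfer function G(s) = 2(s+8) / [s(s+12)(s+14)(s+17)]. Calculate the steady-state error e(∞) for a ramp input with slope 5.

One free integrator in G(s): this is a type 1 system.
K_v = lim_{s→0} s·G(s) = 2·8 / (12·14·17) = 2/357.
e_ss = 5/K_v = 5/(2/357) = 892.5.

892.5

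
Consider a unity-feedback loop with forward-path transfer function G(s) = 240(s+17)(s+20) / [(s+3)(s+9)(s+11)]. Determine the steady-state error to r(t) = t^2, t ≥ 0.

G(s) has no factors of s in the denominator, so the system is type 0.
For a type-0 system K_a = 0, so e_ss to a parabolic input is unbounded.

infinity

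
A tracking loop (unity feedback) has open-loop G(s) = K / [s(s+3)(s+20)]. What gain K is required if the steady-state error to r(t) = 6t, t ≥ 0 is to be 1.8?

200

G(s) has one factor of s in the denominator, so the system is type 1.
K_v = lim_{s→0} s·G(s) = K / (3·20) = (1/60)·K.
e_ss = 6/K_v = 1.8 ⇒ K_v = 10/3 ⇒ K = (10/3)/(1/60) = 200.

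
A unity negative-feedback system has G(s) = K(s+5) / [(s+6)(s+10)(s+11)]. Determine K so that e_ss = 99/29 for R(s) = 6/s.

System type = 0 (no poles at s=0).
K_p = lim_{s→0} G(s) = K·5 / (6·10·11) = (1/132)·K.
e_ss = 6/(1 + K_p) = 99/29 ⇒ 1 + (1/132)·K = 58/33 ⇒ K = 100.

100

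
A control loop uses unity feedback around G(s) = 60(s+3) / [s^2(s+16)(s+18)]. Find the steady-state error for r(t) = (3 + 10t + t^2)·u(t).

System type = 2 (two poles at s=0). By superposition:
  • 3: tracked with zero error.
  • 10t: tracked with zero error.
  • t^2: e_ss = 2/K_a with K_a=0.625 → 3.2.
Total e_ss = 3.2.

3.2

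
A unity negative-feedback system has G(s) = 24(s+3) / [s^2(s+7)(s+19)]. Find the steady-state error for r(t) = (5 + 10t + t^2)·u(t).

133/36

System type = 2 (two poles at s=0). By superposition:
  • 5: tracked with zero error.
  • 10t: tracked with zero error.
  • t^2: e_ss = 2/K_a with K_a=72/133 → 133/36.
Total e_ss = 133/36.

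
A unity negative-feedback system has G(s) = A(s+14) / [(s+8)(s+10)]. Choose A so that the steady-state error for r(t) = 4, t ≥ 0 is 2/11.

120

The open loop has no poles at the origin → type 0 system.
K_p = lim_{s→0} G(s) = A·14 / (8·10) = 0.175·A.
e_ss = 4/(1 + K_p) = 2/11 ⇒ 1 + 0.175·A = 22 ⇒ A = 120.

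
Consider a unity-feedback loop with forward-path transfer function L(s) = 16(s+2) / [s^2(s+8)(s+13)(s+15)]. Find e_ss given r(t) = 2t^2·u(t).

195

System type = 2 (two poles at s=0).
K_a = lim_{s→0} s^2·L(s) = 16·2 / (8·13·15) = 4/195.
r(t) = 2t^2 gives R(s) = 4/s^3.
e_ss = 4/K_a = 4/(4/195) = 195.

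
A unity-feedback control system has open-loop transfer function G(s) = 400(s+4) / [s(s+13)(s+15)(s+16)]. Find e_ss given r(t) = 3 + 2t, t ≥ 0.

System type = 1 (one pole at s=0). Taking each input component in turn:
  • 3: tracked with zero error.
  • 2t: e_ss = 2/K_v with K_v=20/39 → 3.9.
Total e_ss = 3.9.

3.9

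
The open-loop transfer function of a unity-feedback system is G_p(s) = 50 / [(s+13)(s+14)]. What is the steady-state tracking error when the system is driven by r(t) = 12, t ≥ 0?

273/29

System type = 0 (no poles at s=0).
K_p = lim_{s→0} G_p(s) = 50 / (13·14) = 25/91.
e_ss = 12/(1 + K_p) = 12/(116/91) = 273/29.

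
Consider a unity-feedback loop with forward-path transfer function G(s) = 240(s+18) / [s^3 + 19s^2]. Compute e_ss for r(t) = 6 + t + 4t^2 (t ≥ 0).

19/540

Lowest-order denominator term is 19s^2, so the open loop has 2 poles at the origin → type 2 system. Taking each input component in turn:
  • 6: tracked with zero error.
  • t: tracked with zero error.
  • 4t^2: e_ss = 8/K_a with K_a=4320/19 → 19/540.
Total e_ss = 19/540.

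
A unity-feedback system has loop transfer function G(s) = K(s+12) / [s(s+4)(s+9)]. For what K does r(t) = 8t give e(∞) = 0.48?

One free integrator in G(s): this is a type 1 system.
K_v = lim_{s→0} s·G(s) = K·12 / (4·9) = (1/3)·K.
e_ss = 8/K_v = 0.48 ⇒ K_v = 50/3 ⇒ K = (50/3)/(1/3) = 50.

50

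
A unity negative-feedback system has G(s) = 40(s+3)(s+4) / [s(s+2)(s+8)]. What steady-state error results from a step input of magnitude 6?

One free integrator in G(s): this is a type 1 system.
A type-1 system has K_p = ∞, so it tracks a step input with zero steady-state error.

0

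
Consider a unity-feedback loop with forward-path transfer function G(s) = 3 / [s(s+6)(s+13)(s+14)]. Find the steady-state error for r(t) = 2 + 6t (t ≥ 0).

2184

System type = 1 (one pole at s=0). Treating each term separately:
  • 2: tracked with zero error.
  • 6t: e_ss = 6/K_v with K_v=1/364 → 2184.
Total e_ss = 2184.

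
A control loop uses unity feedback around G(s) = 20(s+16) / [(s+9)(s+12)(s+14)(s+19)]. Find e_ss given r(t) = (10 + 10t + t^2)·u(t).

System type = 0 (no poles at s=0). By superposition:
  • 10: e_ss = 10/(1+K_p) with K_p=40/3591 → 35910/3631.
  • 10t: a type-0 system cannot track it, e_ss → ∞.
  • t^2: a type-0 system cannot track it, e_ss → ∞.
The unbounded component dominates.

infinity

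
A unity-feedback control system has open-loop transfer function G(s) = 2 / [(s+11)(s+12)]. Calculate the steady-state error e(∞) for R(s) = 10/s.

660/67

The open loop has no poles at the origin → type 0 system.
K_p = lim_{s→0} G(s) = 2 / (11·12) = 1/66.
e_ss = 10/(1 + K_p) = 10/(67/66) = 660/67.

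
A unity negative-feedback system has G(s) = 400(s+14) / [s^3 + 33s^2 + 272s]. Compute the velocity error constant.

350/17

Factoring s from the denominator leaves a polynomial with constant term 272, so the system is type 1.
K_v = lim_{s→0} s·G(s) = 400·14 / 272 = 350/17.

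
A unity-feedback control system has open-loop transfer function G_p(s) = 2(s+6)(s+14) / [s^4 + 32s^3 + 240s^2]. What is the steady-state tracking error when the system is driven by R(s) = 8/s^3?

80/7

The denominator has no term below 240s^2 — 2 poles at s=0, type 2.
K_a = lim_{s→0} s^2·G_p(s) = 2·6·14 / 240 = 0.7.
r(t) = 4t^2 gives R(s) = 8/s^3.
e_ss = 8/K_a = 8/0.7 = 80/7.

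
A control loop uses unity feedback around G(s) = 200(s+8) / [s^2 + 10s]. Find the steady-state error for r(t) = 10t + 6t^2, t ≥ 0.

Factoring s from the denominator leaves a polynomial with constant term 10, so the system is type 1. Taking each input component in turn:
  • 10t: e_ss = 10/K_v with K_v=160 → 0.0625.
  • 6t^2: a type-1 system cannot track it, e_ss → ∞.
The unbounded component dominates.

infinity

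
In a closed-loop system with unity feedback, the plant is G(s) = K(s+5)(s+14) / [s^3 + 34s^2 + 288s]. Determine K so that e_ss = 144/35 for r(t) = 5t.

Factoring s from the denominator leaves a polynomial with constant term 288, so the system is type 1.
K_v = lim_{s→0} s·G(s) = K·5·14 / 288 = (35/144)·K.
e_ss = 5/K_v = 144/35 ⇒ K_v = 175/144 ⇒ K = (175/144)/(35/144) = 5.

5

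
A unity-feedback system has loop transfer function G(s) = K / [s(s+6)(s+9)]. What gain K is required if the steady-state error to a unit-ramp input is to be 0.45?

120

The open loop has one pole at the origin → type 1 system.
K_v = lim_{s→0} s·G(s) = K / (6·9) = (1/54)·K.
e_ss = 1/K_v = 0.45 ⇒ K_v = 20/9 ⇒ K = (20/9)/(1/54) = 120.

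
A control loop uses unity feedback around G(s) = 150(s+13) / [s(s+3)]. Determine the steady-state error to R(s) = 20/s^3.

infinity

The open loop has one pole at the origin → type 1 system.
K_a = lim_{s→0} s^2·G(s) = 0; the steady-state error to this parabolic input grows without bound.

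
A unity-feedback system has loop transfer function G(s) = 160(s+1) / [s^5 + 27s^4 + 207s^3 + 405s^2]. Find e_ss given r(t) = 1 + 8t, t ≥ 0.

The denominator has no term below 405s^2 — 2 poles at s=0, type 2. Treating each term separately:
  • 1: tracked with zero error.
  • 8t: tracked with zero error.
Total e_ss = 0.

0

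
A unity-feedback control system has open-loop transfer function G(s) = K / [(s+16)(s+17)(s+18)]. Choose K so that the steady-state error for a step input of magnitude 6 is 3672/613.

No free integrators in G(s): this is a type 0 system.
K_p = lim_{s→0} G(s) = K / (16·17·18) = (1/4896)·K.
e_ss = 6/(1 + K_p) = 3672/613 ⇒ 1 + (1/4896)·K = 613/612 ⇒ K = 8.

8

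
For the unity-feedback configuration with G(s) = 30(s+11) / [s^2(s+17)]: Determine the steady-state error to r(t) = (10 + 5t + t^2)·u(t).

17/165

G(s) has two factors of s in the denominator, so the system is type 2. By superposition:
  • 10: tracked with zero error.
  • 5t: tracked with zero error.
  • t^2: e_ss = 2/K_a with K_a=330/17 → 17/165.
Total e_ss = 17/165.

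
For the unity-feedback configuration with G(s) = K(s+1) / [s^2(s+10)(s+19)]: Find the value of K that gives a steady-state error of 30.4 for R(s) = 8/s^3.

Two free integrators in G(s): this is a type 2 system.
K_a = lim_{s→0} s^2·G(s) = K·1 / (10·19) = (1/190)·K.
e_ss = 8/K_a = 30.4 ⇒ K_a = 5/19 ⇒ K = (5/19)/(1/190) = 50.

50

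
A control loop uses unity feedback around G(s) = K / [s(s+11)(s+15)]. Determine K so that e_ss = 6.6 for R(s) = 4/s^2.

System type = 1 (one pole at s=0).
K_v = lim_{s→0} s·G(s) = K / (11·15) = (1/165)·K.
e_ss = 4/K_v = 6.6 ⇒ K_v = 20/33 ⇒ K = (20/33)/(1/165) = 100.

100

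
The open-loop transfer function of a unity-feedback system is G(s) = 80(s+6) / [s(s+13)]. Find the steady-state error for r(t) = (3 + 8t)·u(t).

System type = 1 (one pole at s=0). Taking each input component in turn:
  • 3: tracked with zero error.
  • 8t: e_ss = 8/K_v with K_v=480/13 → 13/60.
Total e_ss = 13/60.

13/60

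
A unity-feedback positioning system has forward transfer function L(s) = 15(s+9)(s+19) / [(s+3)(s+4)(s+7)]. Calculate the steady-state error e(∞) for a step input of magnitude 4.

112/883

L(s) has no factors of s in the denominator, so the system is type 0.
K_p = lim_{s→0} L(s) = 15·9·19 / (3·4·7) = 855/28.
e_ss = 4/(1 + K_p) = 4/(883/28) = 112/883.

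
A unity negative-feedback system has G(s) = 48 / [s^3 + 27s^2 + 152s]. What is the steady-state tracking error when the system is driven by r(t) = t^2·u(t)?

infinity

Factoring s from the denominator leaves a polynomial with constant term 152, so the system is type 1.
For a type-1 system K_a = 0, so e_ss to a parabolic input is unbounded.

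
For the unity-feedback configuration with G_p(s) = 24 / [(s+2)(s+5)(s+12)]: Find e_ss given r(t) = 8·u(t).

G_p(s) has no factors of s in the denominator, so the system is type 0.
K_p = lim_{s→0} G_p(s) = 24 / (2·5·12) = 0.2.
e_ss = 8/(1 + K_p) = 8/1.2 = 20/3.

20/3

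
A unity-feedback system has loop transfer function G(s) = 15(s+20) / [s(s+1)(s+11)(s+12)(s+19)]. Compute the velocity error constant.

25/209

The open loop has one pole at the origin → type 1 system.
K_v = lim_{s→0} s·G(s) = 15·20 / (1·11·12·19) = 25/209.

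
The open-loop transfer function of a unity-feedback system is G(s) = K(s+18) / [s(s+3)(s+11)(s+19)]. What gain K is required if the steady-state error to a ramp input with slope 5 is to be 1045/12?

G(s) has one factor of s in the denominator, so the system is type 1.
K_v = lim_{s→0} s·G(s) = K·18 / (3·11·19) = (6/209)·K.
e_ss = 5/K_v = 1045/12 ⇒ K_v = 12/209 ⇒ K = (12/209)/(6/209) = 2.

2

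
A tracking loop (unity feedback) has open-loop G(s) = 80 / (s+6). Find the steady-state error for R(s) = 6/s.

18/43

The open loop has no poles at the origin → type 0 system.
K_p = lim_{s→0} G(s) = 80 / (6) = 40/3.
e_ss = 6/(1 + K_p) = 6/(43/3) = 18/43.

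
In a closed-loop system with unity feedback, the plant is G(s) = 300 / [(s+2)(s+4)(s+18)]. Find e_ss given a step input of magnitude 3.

36/37

G(s) has no factors of s in the denominator, so the system is type 0.
K_p = lim_{s→0} G(s) = 300 / (2·4·18) = 25/12.
e_ss = 3/(1 + K_p) = 3/(37/12) = 36/37.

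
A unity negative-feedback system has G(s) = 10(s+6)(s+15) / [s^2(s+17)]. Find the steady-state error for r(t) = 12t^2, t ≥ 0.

System type = 2 (two poles at s=0).
K_a = lim_{s→0} s^2·G(s) = 10·6·15 / (17) = 900/17.
r(t) = 12t^2 gives R(s) = 24/s^3.
e_ss = 24/K_a = 24/(900/17) = 34/75.

34/75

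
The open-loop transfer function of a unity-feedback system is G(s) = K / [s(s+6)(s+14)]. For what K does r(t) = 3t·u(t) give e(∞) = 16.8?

15

The open loop has one pole at the origin → type 1 system.
K_v = lim_{s→0} s·G(s) = K / (6·14) = (1/84)·K.
e_ss = 3/K_v = 16.8 ⇒ K_v = 5/28 ⇒ K = (5/28)/(1/84) = 15.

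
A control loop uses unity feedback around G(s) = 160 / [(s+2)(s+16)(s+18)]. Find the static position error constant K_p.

The open loop has no poles at the origin → type 0 system.
K_p = lim_{s→0} G(s) = 160 / (2·16·18) = 5/18.

5/18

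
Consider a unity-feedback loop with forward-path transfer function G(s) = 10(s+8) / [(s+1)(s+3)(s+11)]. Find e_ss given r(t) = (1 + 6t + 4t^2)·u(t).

infinity

No free integrators in G(s): this is a type 0 system. By superposition:
  • 1: e_ss = 1/(1+K_p) with K_p=80/33 → 33/113.
  • 6t: a type-0 system cannot track it, e_ss → ∞.
  • 4t^2: a type-0 system cannot track it, e_ss → ∞.
The unbounded component dominates.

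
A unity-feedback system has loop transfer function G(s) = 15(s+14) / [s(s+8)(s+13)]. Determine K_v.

105/52

One free integrator in G(s): this is a type 1 system.
K_v = lim_{s→0} s·G(s) = 15·14 / (8·13) = 105/52.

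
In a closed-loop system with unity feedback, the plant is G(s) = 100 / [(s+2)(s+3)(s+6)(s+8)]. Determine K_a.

0

No free integrators in G(s): this is a type 0 system.
K_a = lim_{s→0} s^2·G(s) = 0 (the extra factor of s kills the finite limit).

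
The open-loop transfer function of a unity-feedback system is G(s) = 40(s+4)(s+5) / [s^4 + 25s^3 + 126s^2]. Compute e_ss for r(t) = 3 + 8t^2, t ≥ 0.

2.52

The denominator has no term below 126s^2 — 2 poles at s=0, type 2. By superposition:
  • 3: tracked with zero error.
  • 8t^2: e_ss = 16/K_a with K_a=400/63 → 2.52.
Total e_ss = 2.52.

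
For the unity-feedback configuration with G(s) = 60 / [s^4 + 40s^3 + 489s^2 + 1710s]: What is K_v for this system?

2/57

The denominator has no term below 1710s — 1 pole at s=0, type 1.
K_v = lim_{s→0} s·G(s) = 60 / 1710 = 2/57.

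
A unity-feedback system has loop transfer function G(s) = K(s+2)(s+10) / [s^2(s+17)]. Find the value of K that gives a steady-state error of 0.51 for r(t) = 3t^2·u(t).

10

G(s) has two factors of s in the denominator, so the system is type 2.
K_a = lim_{s→0} s^2·G(s) = K·2·10 / (17) = (20/17)·K.
e_ss = 6/K_a = 0.51 ⇒ K_a = 200/17 ⇒ K = (200/17)/(20/17) = 10.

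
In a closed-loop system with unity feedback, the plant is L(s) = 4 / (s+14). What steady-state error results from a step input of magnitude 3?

System type = 0 (no poles at s=0).
K_p = lim_{s→0} L(s) = 4 / (14) = 2/7.
e_ss = 3/(1 + K_p) = 3/(9/7) = 7/3.

7/3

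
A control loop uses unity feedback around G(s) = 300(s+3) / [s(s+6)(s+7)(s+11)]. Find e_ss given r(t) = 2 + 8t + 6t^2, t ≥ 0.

infinity

The open loop has one pole at the origin → type 1 system. By superposition:
  • 2: tracked with zero error.
  • 8t: e_ss = 8/K_v with K_v=150/77 → 308/75.
  • 6t^2: a type-1 system cannot track it, e_ss → ∞.
The unbounded component dominates.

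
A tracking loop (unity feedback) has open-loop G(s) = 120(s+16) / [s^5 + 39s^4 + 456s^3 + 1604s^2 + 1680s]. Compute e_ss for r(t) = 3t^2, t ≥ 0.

infinity

Factoring s from the denominator leaves a polynomial with constant term 1680, so the system is type 1.
K_a = lim_{s→0} s^2·G(s) = 0; the steady-state error to this parabolic input grows without bound.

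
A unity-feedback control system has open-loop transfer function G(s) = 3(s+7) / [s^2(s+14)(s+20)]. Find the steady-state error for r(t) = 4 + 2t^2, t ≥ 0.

160/3

System type = 2 (two poles at s=0). By superposition:
  • 4: tracked with zero error.
  • 2t^2: e_ss = 4/K_a with K_a=0.075 → 160/3.
Total e_ss = 160/3.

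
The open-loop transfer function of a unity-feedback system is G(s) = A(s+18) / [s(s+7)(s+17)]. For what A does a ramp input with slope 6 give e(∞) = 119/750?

One free integrator in G(s): this is a type 1 system.
K_v = lim_{s→0} s·G(s) = A·18 / (7·17) = (18/119)·A.
e_ss = 6/K_v = 119/750 ⇒ K_v = 4500/119 ⇒ A = (4500/119)/(18/119) = 250.

250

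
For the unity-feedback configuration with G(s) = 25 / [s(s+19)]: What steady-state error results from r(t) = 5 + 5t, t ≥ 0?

G(s) has one factor of s in the denominator, so the system is type 1. By superposition:
  • 5: tracked with zero error.
  • 5t: e_ss = 5/K_v with K_v=25/19 → 3.8.
Total e_ss = 3.8.

3.8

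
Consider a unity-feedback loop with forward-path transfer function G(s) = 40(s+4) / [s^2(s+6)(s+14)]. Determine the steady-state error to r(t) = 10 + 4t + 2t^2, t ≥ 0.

2.1

G(s) has two factors of s in the denominator, so the system is type 2. By superposition:
  • 10: tracked with zero error.
  • 4t: tracked with zero error.
  • 2t^2: e_ss = 4/K_a with K_a=40/21 → 2.1.
Total e_ss = 2.1.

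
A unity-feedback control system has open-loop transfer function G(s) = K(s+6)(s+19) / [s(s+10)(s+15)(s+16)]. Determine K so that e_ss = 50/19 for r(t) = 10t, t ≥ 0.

The open loop has one pole at the origin → type 1 system.
K_v = lim_{s→0} s·G(s) = K·6·19 / (10·15·16) = 0.0475·K.
e_ss = 10/K_v = 50/19 ⇒ K_v = 3.8 ⇒ K = 3.8/0.0475 = 80.

80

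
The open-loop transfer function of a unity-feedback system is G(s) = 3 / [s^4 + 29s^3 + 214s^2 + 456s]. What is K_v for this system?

1/152

Factoring s from the denominator leaves a polynomial with constant term 456, so the system is type 1.
K_v = lim_{s→0} s·G(s) = 3 / 456 = 1/152.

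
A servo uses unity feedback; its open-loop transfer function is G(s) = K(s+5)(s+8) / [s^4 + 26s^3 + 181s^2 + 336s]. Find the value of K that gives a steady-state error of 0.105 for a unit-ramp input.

Lowest-order denominator term is 336s, so the open loop has 1 pole at the origin → type 1 system.
K_v = lim_{s→0} s·G(s) = K·5·8 / 336 = (5/42)·K.
e_ss = 1/K_v = 0.105 ⇒ K_v = 200/21 ⇒ K = (200/21)/(5/42) = 80.

80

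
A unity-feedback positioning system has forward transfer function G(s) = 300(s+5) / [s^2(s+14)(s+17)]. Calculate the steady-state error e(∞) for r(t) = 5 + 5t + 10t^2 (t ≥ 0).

System type = 2 (two poles at s=0). By superposition:
  • 5: tracked with zero error.
  • 5t: tracked with zero error.
  • 10t^2: e_ss = 20/K_a with K_a=750/119 → 238/75.
Total e_ss = 238/75.

238/75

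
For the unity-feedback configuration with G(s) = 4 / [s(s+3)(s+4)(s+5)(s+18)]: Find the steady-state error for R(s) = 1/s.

G(s) has one factor of s in the denominator, so the system is type 1.
K_p = ∞ for a type-1 system; e_ss to a step is zero.

0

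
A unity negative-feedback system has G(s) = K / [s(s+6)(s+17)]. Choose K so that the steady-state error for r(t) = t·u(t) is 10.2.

System type = 1 (one pole at s=0).
K_v = lim_{s→0} s·G(s) = K / (6·17) = (1/102)·K.
e_ss = 1/K_v = 10.2 ⇒ K_v = 5/51 ⇒ K = (5/51)/(1/102) = 10.

10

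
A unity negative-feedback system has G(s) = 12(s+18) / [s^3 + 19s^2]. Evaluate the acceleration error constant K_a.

Lowest-order denominator term is 19s^2, so the open loop has 2 poles at the origin → type 2 system.
K_a = lim_{s→0} s^2·G(s) = 12·18 / 19 = 216/19.

216/19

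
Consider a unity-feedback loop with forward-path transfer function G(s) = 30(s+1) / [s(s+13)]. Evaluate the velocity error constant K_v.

30/13

G(s) has one factor of s in the denominator, so the system is type 1.
K_v = lim_{s→0} s·G(s) = 30·1 / (13) = 30/13.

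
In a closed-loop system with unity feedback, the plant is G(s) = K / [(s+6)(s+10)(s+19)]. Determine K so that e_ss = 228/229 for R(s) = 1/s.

The open loop has no poles at the origin → type 0 system.
K_p = lim_{s→0} G(s) = K / (6·10·19) = (1/1140)·K.
e_ss = 1/(1 + K_p) = 228/229 ⇒ 1 + (1/1140)·K = 229/228 ⇒ K = 5.

5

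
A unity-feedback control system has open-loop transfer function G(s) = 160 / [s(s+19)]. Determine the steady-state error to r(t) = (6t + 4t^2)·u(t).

infinity

G(s) has one factor of s in the denominator, so the system is type 1. Taking each input component in turn:
  • 6t: e_ss = 6/K_v with K_v=160/19 → 0.7125.
  • 4t^2: a type-1 system cannot track it, e_ss → ∞.
The unbounded component dominates.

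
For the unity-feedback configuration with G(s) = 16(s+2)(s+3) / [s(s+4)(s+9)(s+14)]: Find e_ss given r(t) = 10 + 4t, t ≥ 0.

System type = 1 (one pole at s=0). Taking each input component in turn:
  • 10: tracked with zero error.
  • 4t: e_ss = 4/K_v with K_v=4/21 → 21.
Total e_ss = 21.

21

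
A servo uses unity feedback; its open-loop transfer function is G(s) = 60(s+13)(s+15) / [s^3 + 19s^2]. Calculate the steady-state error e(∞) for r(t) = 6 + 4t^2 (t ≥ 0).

38/2925

The denominator has no term below 19s^2 — 2 poles at s=0, type 2. Taking each input component in turn:
  • 6: tracked with zero error.
  • 4t^2: e_ss = 8/K_a with K_a=11700/19 → 38/2925.
Total e_ss = 38/2925.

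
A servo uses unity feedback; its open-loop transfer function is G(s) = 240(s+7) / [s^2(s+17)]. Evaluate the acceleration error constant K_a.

1680/17

Two free integrators in G(s): this is a type 2 system.
K_a = lim_{s→0} s^2·G(s) = 240·7 / (17) = 1680/17.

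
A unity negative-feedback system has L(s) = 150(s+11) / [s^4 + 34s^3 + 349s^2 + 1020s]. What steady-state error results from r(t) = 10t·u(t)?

68/11

Factoring s from the denominator leaves a polynomial with constant term 1020, so the system is type 1.
K_v = lim_{s→0} s·L(s) = 150·11 / 1020 = 55/34.
e_ss = 10/K_v = 10/(55/34) = 68/11.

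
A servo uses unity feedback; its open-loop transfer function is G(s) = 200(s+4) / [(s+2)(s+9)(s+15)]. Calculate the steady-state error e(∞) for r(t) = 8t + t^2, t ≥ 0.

infinity

System type = 0 (no poles at s=0). Taking each input component in turn:
  • 8t: a type-0 system cannot track it, e_ss → ∞.
  • t^2: a type-0 system cannot track it, e_ss → ∞.
The unbounded component dominates.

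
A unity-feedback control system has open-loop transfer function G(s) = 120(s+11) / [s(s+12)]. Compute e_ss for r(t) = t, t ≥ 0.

G(s) has one factor of s in the denominator, so the system is type 1.
K_v = lim_{s→0} s·G(s) = 120·11 / (12) = 110.
e_ss = 1/K_v = 1/110.

1/110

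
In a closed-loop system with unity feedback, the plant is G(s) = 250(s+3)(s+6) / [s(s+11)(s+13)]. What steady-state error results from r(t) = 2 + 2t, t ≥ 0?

One free integrator in G(s): this is a type 1 system. Treating each term separately:
  • 2: tracked with zero error.
  • 2t: e_ss = 2/K_v with K_v=4500/143 → 143/2250.
Total e_ss = 143/2250.

143/2250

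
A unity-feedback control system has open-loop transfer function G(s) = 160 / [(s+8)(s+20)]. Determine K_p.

No free integrators in G(s): this is a type 0 system.
K_p = lim_{s→0} G(s) = 160 / (8·20) = 1.

1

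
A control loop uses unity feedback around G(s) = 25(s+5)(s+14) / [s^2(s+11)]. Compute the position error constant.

infinity

K_p = lim_{s→0} G(s); with 2 poles at the origin the limit diverges, so K_p = ∞.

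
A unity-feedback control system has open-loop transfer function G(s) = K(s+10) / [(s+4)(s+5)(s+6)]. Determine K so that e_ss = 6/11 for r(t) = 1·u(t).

10

G(s) has no factors of s in the denominator, so the system is type 0.
K_p = lim_{s→0} G(s) = K·10 / (4·5·6) = (1/12)·K.
e_ss = 1/(1 + K_p) = 6/11 ⇒ 1 + (1/12)·K = 11/6 ⇒ K = 10.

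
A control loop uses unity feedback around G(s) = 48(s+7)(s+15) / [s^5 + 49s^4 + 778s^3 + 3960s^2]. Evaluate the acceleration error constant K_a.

Factoring s^2 from the denominator leaves a polynomial with constant term 3960, so the system is type 2.
K_a = lim_{s→0} s^2·G(s) = 48·7·15 / 3960 = 14/11.

14/11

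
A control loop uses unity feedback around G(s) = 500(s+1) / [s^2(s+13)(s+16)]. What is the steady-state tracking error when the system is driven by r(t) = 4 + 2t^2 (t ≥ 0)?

1.664

The open loop has two poles at the origin → type 2 system. Treating each term separately:
  • 4: tracked with zero error.
  • 2t^2: e_ss = 4/K_a with K_a=125/52 → 1.664.
Total e_ss = 1.664.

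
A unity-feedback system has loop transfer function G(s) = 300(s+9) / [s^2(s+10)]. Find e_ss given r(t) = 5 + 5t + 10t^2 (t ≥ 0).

G(s) has two factors of s in the denominator, so the system is type 2. Taking each input component in turn:
  • 5: tracked with zero error.
  • 5t: tracked with zero error.
  • 10t^2: e_ss = 20/K_a with K_a=270 → 2/27.
Total e_ss = 2/27.

2/27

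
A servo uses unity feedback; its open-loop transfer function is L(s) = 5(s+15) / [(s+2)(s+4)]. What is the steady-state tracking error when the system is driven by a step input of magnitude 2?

The open loop has no poles at the origin → type 0 system.
K_p = lim_{s→0} L(s) = 5·15 / (2·4) = 9.375.
e_ss = 2/(1 + K_p) = 2/10.375 = 16/83.

16/83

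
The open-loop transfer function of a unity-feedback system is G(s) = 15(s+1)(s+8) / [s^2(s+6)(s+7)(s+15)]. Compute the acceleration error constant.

Two free integrators in G(s): this is a type 2 system.
K_a = lim_{s→0} s^2·G(s) = 15·1·8 / (6·7·15) = 4/21.

4/21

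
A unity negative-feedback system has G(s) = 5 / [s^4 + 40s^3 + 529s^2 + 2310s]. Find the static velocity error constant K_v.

1/462

The denominator has no term below 2310s — 1 pole at s=0, type 1.
K_v = lim_{s→0} s·G(s) = 5 / 2310 = 1/462.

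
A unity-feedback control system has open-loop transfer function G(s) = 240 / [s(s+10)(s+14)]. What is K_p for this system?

K_p = lim_{s→0} G(s); with 1 pole at the origin the limit diverges, so K_p = ∞.

infinity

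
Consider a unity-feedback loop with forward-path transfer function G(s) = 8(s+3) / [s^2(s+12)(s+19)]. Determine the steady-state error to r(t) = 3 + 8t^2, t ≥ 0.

152

The open loop has two poles at the origin → type 2 system. Taking each input component in turn:
  • 3: tracked with zero error.
  • 8t^2: e_ss = 16/K_a with K_a=2/19 → 152.
Total e_ss = 152.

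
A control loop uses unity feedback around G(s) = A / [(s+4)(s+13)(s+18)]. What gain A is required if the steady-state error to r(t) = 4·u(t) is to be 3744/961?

The open loop has no poles at the origin → type 0 system.
K_p = lim_{s→0} G(s) = A / (4·13·18) = (1/936)·A.
e_ss = 4/(1 + K_p) = 3744/961 ⇒ 1 + (1/936)·A = 961/936 ⇒ A = 25.

25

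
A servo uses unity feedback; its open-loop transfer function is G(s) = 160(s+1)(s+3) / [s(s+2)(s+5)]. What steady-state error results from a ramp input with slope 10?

5/24

System type = 1 (one pole at s=0).
K_v = lim_{s→0} s·G(s) = 160·1·3 / (2·5) = 48.
e_ss = 10/K_v = 10/48 = 5/24.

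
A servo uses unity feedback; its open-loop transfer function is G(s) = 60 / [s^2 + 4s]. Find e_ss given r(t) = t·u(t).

1/15

Lowest-order denominator term is 4s, so the open loop has 1 pole at the origin → type 1 system.
K_v = lim_{s→0} s·G(s) = 60 / 4 = 15.
e_ss = 1/K_v = 1/15.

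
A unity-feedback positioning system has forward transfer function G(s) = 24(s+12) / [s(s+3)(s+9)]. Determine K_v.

32/3

G(s) has one factor of s in the denominator, so the system is type 1.
K_v = lim_{s→0} s·G(s) = 24·12 / (3·9) = 32/3.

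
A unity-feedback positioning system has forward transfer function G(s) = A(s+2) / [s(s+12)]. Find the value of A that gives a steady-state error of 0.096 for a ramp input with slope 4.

System type = 1 (one pole at s=0).
K_v = lim_{s→0} s·G(s) = A·2 / (12) = (1/6)·A.
e_ss = 4/K_v = 0.096 ⇒ K_v = 125/3 ⇒ A = (125/3)/(1/6) = 250.

250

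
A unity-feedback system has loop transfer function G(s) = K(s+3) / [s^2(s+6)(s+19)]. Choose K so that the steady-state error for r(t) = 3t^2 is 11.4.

G(s) has two factors of s in the denominator, so the system is type 2.
K_a = lim_{s→0} s^2·G(s) = K·3 / (6·19) = (1/38)·K.
e_ss = 6/K_a = 11.4 ⇒ K_a = 10/19 ⇒ K = (10/19)/(1/38) = 20.

20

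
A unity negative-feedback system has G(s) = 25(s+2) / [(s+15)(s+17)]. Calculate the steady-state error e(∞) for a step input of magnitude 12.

G(s) has no factors of s in the denominator, so the system is type 0.
K_p = lim_{s→0} G(s) = 25·2 / (15·17) = 10/51.
e_ss = 12/(1 + K_p) = 12/(61/51) = 612/61.

612/61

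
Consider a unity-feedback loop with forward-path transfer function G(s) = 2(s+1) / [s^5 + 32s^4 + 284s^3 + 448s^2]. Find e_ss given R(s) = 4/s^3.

896

Lowest-order denominator term is 448s^2, so the open loop has 2 poles at the origin → type 2 system.
K_a = lim_{s→0} s^2·G(s) = 2·1 / 448 = 1/224.
r(t) = 2t^2 gives R(s) = 4/s^3.
e_ss = 4/K_a = 4/(1/224) = 896.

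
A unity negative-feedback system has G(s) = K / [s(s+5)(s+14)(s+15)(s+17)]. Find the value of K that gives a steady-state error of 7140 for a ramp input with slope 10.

25

The open loop has one pole at the origin → type 1 system.
K_v = lim_{s→0} s·G(s) = K / (5·14·15·17) = (1/17850)·K.
e_ss = 10/K_v = 7140 ⇒ K_v = 1/714 ⇒ K = (1/714)/(1/17850) = 25.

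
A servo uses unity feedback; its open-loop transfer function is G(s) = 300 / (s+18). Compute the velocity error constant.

0

G(s) has no factors of s in the denominator, so the system is type 0.
K_v = lim_{s→0} s·G(s) = 0 (the extra factor of s kills the finite limit).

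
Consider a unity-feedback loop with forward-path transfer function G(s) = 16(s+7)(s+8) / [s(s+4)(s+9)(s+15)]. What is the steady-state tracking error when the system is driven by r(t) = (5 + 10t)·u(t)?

The open loop has one pole at the origin → type 1 system. Treating each term separately:
  • 5: tracked with zero error.
  • 10t: e_ss = 10/K_v with K_v=224/135 → 675/112.
Total e_ss = 675/112.

675/112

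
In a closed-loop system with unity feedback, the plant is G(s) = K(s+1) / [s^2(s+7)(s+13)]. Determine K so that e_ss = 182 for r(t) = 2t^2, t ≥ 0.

Two free integrators in G(s): this is a type 2 system.
K_a = lim_{s→0} s^2·G(s) = K·1 / (7·13) = (1/91)·K.
e_ss = 4/K_a = 182 ⇒ K_a = 2/91 ⇒ K = (2/91)/(1/91) = 2.

2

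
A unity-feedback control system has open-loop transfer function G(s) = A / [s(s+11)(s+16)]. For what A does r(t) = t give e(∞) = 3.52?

50

The open loop has one pole at the origin → type 1 system.
K_v = lim_{s→0} s·G(s) = A / (11·16) = (1/176)·A.
e_ss = 1/K_v = 3.52 ⇒ K_v = 25/88 ⇒ A = (25/88)/(1/176) = 50.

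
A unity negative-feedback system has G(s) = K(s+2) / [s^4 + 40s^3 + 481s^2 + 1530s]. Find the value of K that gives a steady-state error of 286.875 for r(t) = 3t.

Lowest-order denominator term is 1530s, so the open loop has 1 pole at the origin → type 1 system.
K_v = lim_{s→0} s·G(s) = K·2 / 1530 = (1/765)·K.
e_ss = 3/K_v = 286.875 ⇒ K_v = 8/765 ⇒ K = (8/765)/(1/765) = 8.

8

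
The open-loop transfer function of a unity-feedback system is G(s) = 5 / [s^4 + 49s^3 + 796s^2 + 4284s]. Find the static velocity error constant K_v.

5/4284

Lowest-order denominator term is 4284s, so the open loop has 1 pole at the origin → type 1 system.
K_v = lim_{s→0} s·G(s) = 5 / 4284 = 5/4284.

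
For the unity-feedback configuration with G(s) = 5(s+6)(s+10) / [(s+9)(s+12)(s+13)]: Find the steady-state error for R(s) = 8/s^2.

infinity

The open loop has no poles at the origin → type 0 system.
For a type-0 system K_v = 0, so e_ss to a ramp input is unbounded.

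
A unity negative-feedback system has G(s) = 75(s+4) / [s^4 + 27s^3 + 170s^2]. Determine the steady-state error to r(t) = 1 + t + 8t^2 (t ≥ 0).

Factoring s^2 from the denominator leaves a polynomial with constant term 170, so the system is type 2. Treating each term separately:
  • 1: tracked with zero error.
  • t: tracked with zero error.
  • 8t^2: e_ss = 16/K_a with K_a=30/17 → 136/15.
Total e_ss = 136/15.

136/15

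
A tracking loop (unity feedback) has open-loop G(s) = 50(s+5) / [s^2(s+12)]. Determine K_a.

125/6

Two free integrators in G(s): this is a type 2 system.
K_a = lim_{s→0} s^2·G(s) = 50·5 / (12) = 125/6.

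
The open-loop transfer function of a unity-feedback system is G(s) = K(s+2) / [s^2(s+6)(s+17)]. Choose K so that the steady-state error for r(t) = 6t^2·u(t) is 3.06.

Two free integrators in G(s): this is a type 2 system.
K_a = lim_{s→0} s^2·G(s) = K·2 / (6·17) = (1/51)·K.
e_ss = 12/K_a = 3.06 ⇒ K_a = 200/51 ⇒ K = (200/51)/(1/51) = 200.

200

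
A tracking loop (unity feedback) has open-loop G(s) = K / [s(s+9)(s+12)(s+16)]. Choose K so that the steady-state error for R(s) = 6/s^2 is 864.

12

System type = 1 (one pole at s=0).
K_v = lim_{s→0} s·G(s) = K / (9·12·16) = (1/1728)·K.
e_ss = 6/K_v = 864 ⇒ K_v = 1/144 ⇒ K = (1/144)/(1/1728) = 12.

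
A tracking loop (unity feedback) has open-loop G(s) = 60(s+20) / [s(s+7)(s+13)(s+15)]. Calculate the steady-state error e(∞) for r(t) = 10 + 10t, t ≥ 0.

11.375

The open loop has one pole at the origin → type 1 system. By superposition:
  • 10: tracked with zero error.
  • 10t: e_ss = 10/K_v with K_v=80/91 → 11.375.
Total e_ss = 11.375.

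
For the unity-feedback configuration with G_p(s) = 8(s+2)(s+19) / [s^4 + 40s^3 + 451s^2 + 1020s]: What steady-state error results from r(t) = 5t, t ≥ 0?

The denominator has no term below 1020s — 1 pole at s=0, type 1.
K_v = lim_{s→0} s·G_p(s) = 8·2·19 / 1020 = 76/255.
e_ss = 5/K_v = 5/(76/255) = 1275/76.

1275/76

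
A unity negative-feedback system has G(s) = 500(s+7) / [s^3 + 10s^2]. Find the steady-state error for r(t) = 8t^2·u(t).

Factoring s^2 from the denominator leaves a polynomial with constant term 10, so the system is type 2.
K_a = lim_{s→0} s^2·G(s) = 500·7 / 10 = 350.
r(t) = 8t^2 gives R(s) = 16/s^3.
e_ss = 16/K_a = 16/350 = 8/175.

8/175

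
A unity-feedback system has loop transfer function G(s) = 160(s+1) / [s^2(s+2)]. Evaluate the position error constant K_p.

infinity

K_p = lim_{s→0} G(s); with 2 poles at the origin the limit diverges, so K_p = ∞.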